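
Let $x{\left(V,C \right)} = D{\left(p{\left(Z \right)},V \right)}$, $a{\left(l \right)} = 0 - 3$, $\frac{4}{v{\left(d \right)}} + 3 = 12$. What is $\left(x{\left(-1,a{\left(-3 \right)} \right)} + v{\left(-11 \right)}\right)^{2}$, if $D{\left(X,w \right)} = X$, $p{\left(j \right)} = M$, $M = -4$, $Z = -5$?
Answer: $\frac{1024}{81} \approx 12.642$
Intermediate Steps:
$v{\left(d \right)} = \frac{4}{9}$ ($v{\left(d \right)} = \frac{4}{-3 + 12} = \frac{4}{9}$)
$a{\left(l \right)} = -3$ ($a{\left(l \right)} = 0 - 3 = -3$)
$p{\left(j \right)} = -4$
$x{\left(V,C \right)} = -4$
$\left(x{\left(-1,a{\left(-3 \right)} \right)} + v{\left(-11 \right)}\right)^{2} = \left(-4 + \frac{4}{9}\right)^{2} = \left(- \frac{32}{9}\right)^{2} = \frac{1024}{81}$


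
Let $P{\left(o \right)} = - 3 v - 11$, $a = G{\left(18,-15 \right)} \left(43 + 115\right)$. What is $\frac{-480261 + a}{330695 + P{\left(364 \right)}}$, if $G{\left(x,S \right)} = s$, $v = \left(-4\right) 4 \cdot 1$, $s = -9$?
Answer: $- \frac{160561}{110244} \approx -1.4564$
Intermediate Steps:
$v = -16$ ($v = \left(-16\right) 1 = -16$)
$G{\left(x,S \right)} = -9$
$a = -1422$ ($a = - 9 \left(43 + 115\right) = \left(-9\right) 158 = -1422$)
$P{\left(o \right)} = 37$ ($P{\left(o \right)} = \left(-3\right) \left(-16\right) - 11 = 48 - 11 = 37$)
$\frac{-480261 + a}{330695 + P{\left(364 \right)}} = \frac{-480261 - 1422}{330695 + 37} = - \frac{481683}{330732} = \left(-481683\right) \frac{1}{330732} = - \frac{160561}{110244}$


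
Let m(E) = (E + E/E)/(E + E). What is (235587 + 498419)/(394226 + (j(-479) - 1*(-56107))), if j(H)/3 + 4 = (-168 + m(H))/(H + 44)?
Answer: 25490193365/15638562644 ≈ 1.6300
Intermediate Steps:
m(E) = (1 + E)/(2*E) (m(E) = (E + 1)/((2*E)) = (1 + E)*(1/(2*E)) = (1 + E)/(2*E))
j(H) = -12 + 3*(-168 + (1 + H)/(2*H))/(44 + H) (j(H) = -12 + 3*((-168 + (1 + H)/(2*H))/(H + 44)) = -12 + 3*((-168 + (1 + H)/(2*H))/(44 + H)) = -12 + 3*(-168 + (1 + H)/(2*H))/(44 + H))
(235587 + 498419)/(394226 + (j(-479) - 1*(-56107))) = (235587 + 498419)/(394226 + ((3/2)*(1 - 687*(-479) - 8*(-479)²)/(-479*(44 - 479)) - 1*(-56107))) = 734006/(394226 + ((3/2)*(-1/479)*(1 + 329073 - 8*229441)/(-435) + 56107)) = 734006/(394226 + ((3/2)*(-1/479)*(-1/435)*(1 + 329073 - 1835528) + 56107)) = 734006/(394226 + ((3/2)*(-1/479)*(-1/435)*(-1506454) + 56107)) = 734006/(394226 + (-753227/69455 + 56107)) = 734006/(394226 + 3896158458/69455) = 734006/(31277125288/69455) = 734006*(69455/31277125288) = 25490193365/15638562644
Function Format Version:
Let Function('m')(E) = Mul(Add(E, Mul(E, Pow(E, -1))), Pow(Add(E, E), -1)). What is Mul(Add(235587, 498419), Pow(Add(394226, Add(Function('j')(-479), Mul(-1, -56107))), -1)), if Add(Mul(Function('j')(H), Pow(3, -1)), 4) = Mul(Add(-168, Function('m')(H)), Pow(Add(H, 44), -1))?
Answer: Rational(25490193365, 15638562644) ≈ 1.6300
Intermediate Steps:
Function('m')(E) = Mul(Rational(1, 2), Pow(E, -1), Add(1, E)) (Function('m')(E) = Mul(Add(E, 1), Pow(Mul(2, E), -1)) = Mul(Add(1, E), Mul(Rational(1, 2), Pow(E, -1))) = Mul(Rational(1, 2), Pow(E, -1), Add(1, E)))
Function('j')(H) = Add(-12, Mul(3, Pow(Add(44, H), -1), Add(-168, Mul(Rational(1, 2), Pow(H, -1), Add(1, H))))) (Function('j')(H) = Add(-12, Mul(3, Mul(Add(-168, Mul(Rational(1, 2), Pow(H, -1), Add(1, H))), Pow(Add(H, 44), -1)))) = Add(-12, Mul(3, Mul(Add(-168, Mul(Rational(1, 2), Pow(H, -1), Add(1, H))), Pow(Add(44, H), -1)))) = Add(-12, Mul(3, Mul(Pow(Add(44, H), -1), Add(-168, Mul(Rational(1, 2), Pow(H, -1), Add(1, H)))))) = Add(-12, Mul(3, Pow(Add(44, H), -1), Add(-168, Mul(Rational(1, 2), Pow(H, -1), Add(1, H))))))
Mul(Add(235587, 498419), Pow(Add(394226, Add(Function('j')(-479), Mul(-1, -56107))), -1)) = Mul(Add(235587, 498419), Pow(Add(394226, Add(Mul(Rational(3, 2), Pow(-479, -1), Pow(Add(44, -479), -1), Add(1, Mul(-687, -479), Mul(-8, Pow(-479, 2)))), Mul(-1, -56107))), -1)) = Mul(734006, Pow(Add(394226, Add(Mul(Rational(3, 2), Rational(-1, 479), Pow(-435, -1), Add(1, 329073, Mul(-8, 229441))), 56107)), -1)) = Mul(734006, Pow(Add(394226, Add(Mul(Rational(3, 2), Rational(-1, 479), Rational(-1, 435), Add(1, 329073, -1835528)), 56107)), -1)) = Mul(734006, Pow(Add(394226, Add(Mul(Rational(3, 2), Rational(-1, 479), Rational(-1, 435), -1506454), 56107)), -1)) = Mul(734006, Pow(Add(394226, Add(Rational(-753227, 69455), 56107)), -1)) = Mul(734006, Pow(Add(394226, Rational(3896158458, 69455)), -1)) = Mul(734006, Pow(Rational(31277125288, 69455), -1)) = Mul(734006, Rational(69455, 31277125288)) = Rational(25490193365, 15638562644)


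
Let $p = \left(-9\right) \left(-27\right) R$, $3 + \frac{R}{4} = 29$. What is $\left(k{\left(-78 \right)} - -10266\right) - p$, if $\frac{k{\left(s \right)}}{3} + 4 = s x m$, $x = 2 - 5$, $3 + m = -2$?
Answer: $-18528$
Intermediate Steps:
$m = -5$ ($m = -3 - 2 = -5$)
$x = -3$ ($x = 2 - 5 = -3$)
$R = 104$ ($R = -12 + 4 \cdot 29 = -12 + 116 = 104$)
$p = 25272$ ($p = \left(-9\right) \left(-27\right) 104 = 243 \cdot 104 = 25272$)
$k{\left(s \right)} = -12 + 45 s$ ($k{\left(s \right)} = -12 + 3 s \left(-3\right) \left(-5\right) = -12 + 3 - 3 s \left(-5\right) = -12 + 3 \cdot 15 s = -12 + 45 s$)
$\left(k{\left(-78 \right)} - -10266\right) - p = \left(\left(-12 + 45 \left(-78\right)\right) - -10266\right) - 25272 = \left(\left(-12 - 3510\right) + 10266\right) - 25272 = \left(-3522 + 10266\right) - 25272 = 6744 - 25272 = -18528$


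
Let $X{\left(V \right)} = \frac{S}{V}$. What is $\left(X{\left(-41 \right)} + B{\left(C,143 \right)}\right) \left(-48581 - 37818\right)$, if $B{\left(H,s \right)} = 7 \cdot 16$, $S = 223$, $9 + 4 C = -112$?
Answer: $- \frac{377477231}{41} \approx -9.2068 \cdot 10^{6}$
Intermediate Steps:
$C = - \frac{121}{4}$ ($C = - \frac{9}{4} + \frac{1}{4} \left(-112\right) = - \frac{9}{4} - 28 = - \frac{121}{4} \approx -30.25$)
$B{\left(H,s \right)} = 112$
$X{\left(V \right)} = \frac{223}{V}$
$\left(X{\left(-41 \right)} + B{\left(C,143 \right)}\right) \left(-48581 - 37818\right) = \left(\frac{223}{-41} + 112\right) \left(-48581 - 37818\right) = \left(223 \left(- \frac{1}{41}\right) + 112\right) \left(-86399\right) = \left(- \frac{223}{41} + 112\right) \left(-86399\right) = \frac{4369}{41} \left(-86399\right) = - \frac{377477231}{41}$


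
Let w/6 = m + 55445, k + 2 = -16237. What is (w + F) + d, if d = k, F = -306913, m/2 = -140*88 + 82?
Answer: -137338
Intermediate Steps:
m = -24476 (m = 2*(-140*88 + 82) = 2*(-12320 + 82) = 2*(-12238) = -24476)
k = -16239 (k = -2 - 16237 = -16239)
w = 185814 (w = 6*(-24476 + 55445) = 6*30969 = 185814)
d = -16239
(w + F) + d = (185814 - 306913) - 16239 = -121099 - 16239 = -137338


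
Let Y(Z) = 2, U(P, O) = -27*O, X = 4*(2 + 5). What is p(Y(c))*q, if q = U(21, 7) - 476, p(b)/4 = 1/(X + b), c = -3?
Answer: -266/3 ≈ -88.667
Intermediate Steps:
X = 28 (X = 4*7 = 28)
p(b) = 4/(28 + b)
q = -665 (q = -27*7 - 476 = -189 - 476 = -665)
p(Y(c))*q = (4/(28 + 2))*(-665) = (4/30)*(-665) = (4*(1/30))*(-665) = (2/15)*(-665) = -266/3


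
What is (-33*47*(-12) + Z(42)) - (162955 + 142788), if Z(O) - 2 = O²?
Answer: -285365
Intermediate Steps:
Z(O) = 2 + O²
(-33*47*(-12) + Z(42)) - (162955 + 142788) = (-33*47*(-12) + (2 + 42²)) - (162955 + 142788) = (-1551*(-12) + (2 + 1764)) - 1*305743 = (18612 + 1766) - 305743 = 20378 - 305743 = -285365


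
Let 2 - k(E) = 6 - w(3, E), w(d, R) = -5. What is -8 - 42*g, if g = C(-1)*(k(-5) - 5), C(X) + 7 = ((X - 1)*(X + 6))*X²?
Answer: -10004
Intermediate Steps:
C(X) = -7 + X²*(-1 + X)*(6 + X) (C(X) = -7 + ((X - 1)*(X + 6))*X² = -7 + ((-1 + X)*(6 + X))*X² = -7 + X²*(-1 + X)*(6 + X))
k(E) = -9 (k(E) = 2 - (6 - 1*(-5)) = 2 - (6 + 5) = 2 - 1*11 = 2 - 11 = -9)
g = 238 (g = (-7 + (-1)⁴ - 6*(-1)² + 5*(-1)³)*(-9 - 5) = (-7 + 1 - 6*1 + 5*(-1))*(-14) = (-7 + 1 - 6 - 5)*(-14) = -17*(-14) = 238)
-8 - 42*g = -8 - 42*238 = -8 - 9996 = -10004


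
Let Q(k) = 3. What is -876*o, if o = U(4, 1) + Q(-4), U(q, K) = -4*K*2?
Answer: 4380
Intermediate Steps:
U(q, K) = -8*K
o = -5 (o = -8*1 + 3 = -8 + 3 = -5)
-876*o = -876*(-5) = 4380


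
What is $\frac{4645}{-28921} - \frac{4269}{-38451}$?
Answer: $- \frac{18380382}{370680457} \approx -0.049586$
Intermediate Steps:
$\frac{4645}{-28921} - \frac{4269}{-38451} = 4645 \left(- \frac{1}{28921}\right) - - \frac{1423}{12817} = - \frac{4645}{28921} + \frac{1423}{12817} = - \frac{18380382}{370680457}$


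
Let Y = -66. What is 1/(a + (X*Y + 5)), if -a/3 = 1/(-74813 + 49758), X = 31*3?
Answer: -25055/153662312 ≈ -0.00016305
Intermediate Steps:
X = 93
a = 3/25055 (a = -3/(-74813 + 49758) = -3/(-25055) = -3*(-1/25055) = 3/25055 ≈ 0.00011974)
1/(a + (X*Y + 5)) = 1/(3/25055 + (93*(-66) + 5)) = 1/(3/25055 + (-6138 + 5)) = 1/(3/25055 - 6133) = 1/(-153662312/25055) = -25055/153662312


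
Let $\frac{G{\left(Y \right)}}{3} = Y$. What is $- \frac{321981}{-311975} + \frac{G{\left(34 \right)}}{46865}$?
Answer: $\frac{3024292203}{2924141675} \approx 1.0343$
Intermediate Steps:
$G{\left(Y \right)} = 3 Y$
$- \frac{321981}{-311975} + \frac{G{\left(34 \right)}}{46865} = - \frac{321981}{-311975} + \frac{3 \cdot 34}{46865} = \left(-321981\right) \left(- \frac{1}{311975}\right) + 102 \cdot \frac{1}{46865} = \frac{321981}{311975} + \frac{102}{46865} = \frac{3024292203}{2924141675}$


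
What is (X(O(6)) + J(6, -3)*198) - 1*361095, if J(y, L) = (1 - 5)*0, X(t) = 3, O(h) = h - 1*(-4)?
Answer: -361092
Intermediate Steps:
O(h) = 4 + h (O(h) = h + 4 = 4 + h)
J(y, L) = 0 (J(y, L) = -4*0 = 0)
(X(O(6)) + J(6, -3)*198) - 1*361095 = (3 + 0*198) - 1*361095 = (3 + 0) - 361095 = 3 - 361095 = -361092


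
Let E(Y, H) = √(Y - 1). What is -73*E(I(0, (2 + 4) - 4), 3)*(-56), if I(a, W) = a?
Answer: 4088*I ≈ 4088.0*I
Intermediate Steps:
E(Y, H) = √(-1 + Y)
-73*E(I(0, (2 + 4) - 4), 3)*(-56) = -73*√(-1 + 0)*(-56) = -73*I*(-56) = 4088*I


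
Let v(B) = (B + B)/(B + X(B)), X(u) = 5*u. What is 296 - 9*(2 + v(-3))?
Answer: 275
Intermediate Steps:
v(B) = ⅓ (v(B) = (B + B)/(B + 5*B) = (2*B)/((6*B)) = (2*B)*(1/(6*B)) = ⅓)
296 - 9*(2 + v(-3)) = 296 - 9*(2 + ⅓) = 296 - 9*7/3 = 296 - 1*21 = 296 - 21 = 275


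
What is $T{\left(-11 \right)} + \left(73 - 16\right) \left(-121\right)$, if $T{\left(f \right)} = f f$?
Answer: $-6776$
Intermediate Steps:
$T{\left(f \right)} = f^{2}$
$T{\left(-11 \right)} + \left(73 - 16\right) \left(-121\right) = \left(-11\right)^{2} + \left(73 - 16\right) \left(-121\right) = 121 + \left(73 - 16\right) \left(-121\right) = 121 + 57 \left(-121\right) = 121 - 6897 = -6776$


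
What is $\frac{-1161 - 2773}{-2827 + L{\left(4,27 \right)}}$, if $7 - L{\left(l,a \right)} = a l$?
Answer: $\frac{1967}{1464} \approx 1.3436$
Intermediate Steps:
$L{\left(l,a \right)} = 7 - a l$
$\frac{-1161 - 2773}{-2827 + L{\left(4,27 \right)}} = \frac{-1161 - 2773}{-2827 + \left(7 - 27 \cdot 4\right)} = - \frac{3934}{-2827 + \left(7 - 108\right)} = - \frac{3934}{-2827 - 101} = - \frac{3934}{-2928} = \left(-3934\right) \left(- \frac{1}{2928}\right) = \frac{1967}{1464}$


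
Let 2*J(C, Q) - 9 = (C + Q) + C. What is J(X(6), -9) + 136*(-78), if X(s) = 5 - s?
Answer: -10609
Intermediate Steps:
J(C, Q) = 9/2 + C + Q/2 (J(C, Q) = 9/2 + ((C + Q) + C)/2 = 9/2 + (Q + 2*C)/2 = 9/2 + (C + Q/2) = 9/2 + C + Q/2)
J(X(6), -9) + 136*(-78) = (9/2 + (5 - 1*6) + (½)*(-9)) + 136*(-78) = (9/2 + (5 - 6) - 9/2) - 10608 = (9/2 - 1 - 9/2) - 10608 = -1 - 10608 = -10609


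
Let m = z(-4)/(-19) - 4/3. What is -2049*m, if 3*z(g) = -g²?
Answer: 40980/19 ≈ 2156.8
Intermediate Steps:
z(g) = -g²/3 (z(g) = (-g²)/3 = -g²/3)
m = -20/19 (m = -⅓*(-4)²/(-19) - 4/3 = -⅓*16*(-1/19) - 4*⅓ = -16/3*(-1/19) - 4/3 = 16/57 - 4/3 = -20/19 ≈ -1.0526)
-2049*m = -2049*(-20/19) = 40980/19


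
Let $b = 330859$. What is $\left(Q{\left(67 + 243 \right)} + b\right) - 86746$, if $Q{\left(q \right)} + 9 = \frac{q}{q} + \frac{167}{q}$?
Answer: $\frac{75672717}{310} \approx 2.4411 \cdot 10^{5}$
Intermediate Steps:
$Q{\left(q \right)} = -8 + \frac{167}{q}$ ($Q{\left(q \right)} = -9 + \left(\frac{q}{q} + \frac{167}{q}\right) = -9 + \left(1 + \frac{167}{q}\right) = -8 + \frac{167}{q}$)
$\left(Q{\left(67 + 243 \right)} + b\right) - 86746 = \left(\left(-8 + \frac{167}{67 + 243}\right) + 330859\right) - 86746 = \left(\left(-8 + \frac{167}{310}\right) + 330859\right) - 86746 = \left(- \frac{2313}{310} + 330859\right) - 86746 = \frac{102563977}{310} - 86746 = \frac{75672717}{310}$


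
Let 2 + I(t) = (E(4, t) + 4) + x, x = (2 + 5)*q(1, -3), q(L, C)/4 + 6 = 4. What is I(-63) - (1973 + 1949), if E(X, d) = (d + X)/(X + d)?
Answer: -3975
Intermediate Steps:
E(X, d) = 1 (E(X, d) = (X + d)/(X + d) = 1)
q(L, C) = -8 (q(L, C) = -24 + 4*4 = -24 + 16 = -8)
x = -56 (x = (2 + 5)*(-8) = 7*(-8) = -56)
I(t) = -53 (I(t) = -2 + ((1 + 4) - 56) = -2 + (5 - 56) = -2 - 51 = -53)
I(-63) - (1973 + 1949) = -53 - (1973 + 1949) = -53 - 1*3922 = -53 - 3922 = -3975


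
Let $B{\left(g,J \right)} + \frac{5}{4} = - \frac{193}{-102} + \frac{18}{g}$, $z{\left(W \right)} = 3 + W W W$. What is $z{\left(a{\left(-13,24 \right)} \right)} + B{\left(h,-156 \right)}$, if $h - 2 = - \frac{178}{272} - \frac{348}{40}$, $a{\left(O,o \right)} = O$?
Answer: $- \frac{746723135}{340068} \approx -2195.8$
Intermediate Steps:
$z{\left(W \right)} = 3 + W^{3}$ ($z{\left(W \right)} = 3 + W W^{2} = 3 + W^{3}$)
$h = - \frac{5001}{680}$ ($h = 2 - \left(\frac{87}{10} + \frac{89}{136}\right) = 2 - \frac{6361}{680} = - \frac{5001}{680} \approx -7.3544$)
$B{\left(g,J \right)} = \frac{131}{204} + \frac{18}{g}$ ($B{\left(g,J \right)} = - \frac{5}{4} + \left(- \frac{193}{-102} + \frac{18}{g}\right) = - \frac{5}{4} + \left(\left(-193\right) \left(- \frac{1}{102}\right) + \frac{18}{g}\right) = - \frac{5}{4} + \left(\frac{193}{102} + \frac{18}{g}\right) = \frac{131}{204} + \frac{18}{g}$)
$z{\left(a{\left(-13,24 \right)} \right)} + B{\left(h,-156 \right)} = \left(3 + \left(-13\right)^{3}\right) + \left(\frac{131}{204} + \frac{18}{- \frac{5001}{680}}\right) = \left(3 - 2197\right) + \left(\frac{131}{204} + 18 \left(- \frac{680}{5001}\right)\right) = -2194 + \left(\frac{131}{204} - \frac{4080}{1667}\right) = -2194 - \frac{613943}{340068} = - \frac{746723135}{340068}$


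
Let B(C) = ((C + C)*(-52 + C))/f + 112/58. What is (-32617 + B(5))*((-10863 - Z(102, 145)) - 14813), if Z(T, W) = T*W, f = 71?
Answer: 2718022594562/2059 ≈ 1.3201e+9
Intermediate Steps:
B(C) = 56/29 + 2*C*(-52 + C)/71 (B(C) = ((C + C)*(-52 + C))/71 + 112/58 = ((2*C)*(-52 + C))*(1/71) + 112*(1/58) = (2*C*(-52 + C))*(1/71) + 56/29 = 2*C*(-52 + C)/71 + 56/29 = 56/29 + 2*C*(-52 + C)/71)
(-32617 + B(5))*((-10863 - Z(102, 145)) - 14813) = (-32617 + (56/29 - 104/71*5 + (2/71)*5²))*((-10863 - 102*145) - 14813) = (-32617 + (56/29 - 520/71 + (2/71)*25))*((-10863 - 1*14790) - 14813) = (-32617 + (56/29 - 520/71 + 50/71))*((-10863 - 14790) - 14813) = (-32617 - 9654/2059)*(-25653 - 14813) = -67168057/2059*(-40466) = 2718022594562/2059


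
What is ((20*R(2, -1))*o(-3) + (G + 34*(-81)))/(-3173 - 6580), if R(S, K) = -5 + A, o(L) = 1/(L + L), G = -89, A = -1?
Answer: 941/3251 ≈ 0.28945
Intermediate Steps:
o(L) = 1/(2*L)
R(S, K) = -6 (R(S, K) = -5 - 1 = -6)
((20*R(2, -1))*o(-3) + (G + 34*(-81)))/(-3173 - 6580) = ((20*(-6))*((1/2)/(-3)) + (-89 + 34*(-81)))/(-3173 - 6580) = (-60*(-1)/3 + (-89 - 2754))/(-9753) = (-120*(-1/6) - 2843)*(-1/9753) = (20 - 2843)*(-1/9753) = -2823*(-1/9753) = 941/3251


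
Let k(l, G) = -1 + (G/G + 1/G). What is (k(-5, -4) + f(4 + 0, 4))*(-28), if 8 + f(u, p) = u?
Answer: 119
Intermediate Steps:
f(u, p) = -8 + u
k(l, G) = 1/G (k(l, G) = -1 + (1 + 1/G) = 1/G)
(k(-5, -4) + f(4 + 0, 4))*(-28) = (1/(-4) + (-8 + (4 + 0)))*(-28) = (-¼ + (-8 + 4))*(-28) = (-¼ - 4)*(-28) = -17/4*(-28) = 119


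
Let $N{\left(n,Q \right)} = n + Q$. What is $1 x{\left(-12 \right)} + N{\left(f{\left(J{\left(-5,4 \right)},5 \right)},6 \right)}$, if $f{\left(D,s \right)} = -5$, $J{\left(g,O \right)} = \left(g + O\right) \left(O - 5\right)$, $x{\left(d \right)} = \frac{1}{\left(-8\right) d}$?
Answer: $\frac{97}{96} \approx 1.0104$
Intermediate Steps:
$x{\left(d \right)} = - \frac{1}{8 d}$
$J{\left(g,O \right)} = \left(-5 + O\right) \left(O + g\right)$ ($J{\left(g,O \right)} = \left(O + g\right) \left(-5 + O\right) = \left(-5 + O\right) \left(O + g\right)$)
$N{\left(n,Q \right)} = Q + n$
$1 x{\left(-12 \right)} + N{\left(f{\left(J{\left(-5,4 \right)},5 \right)},6 \right)} = 1 \left(- \frac{1}{8 \left(-12\right)}\right) + \left(6 - 5\right) = 1 \left(\left(- \frac{1}{8}\right) \left(- \frac{1}{12}\right)\right) + 1 = 1 \cdot \frac{1}{96} + 1 = \frac{1}{96} + 1 = \frac{97}{96}$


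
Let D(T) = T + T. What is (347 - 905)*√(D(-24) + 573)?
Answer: -2790*√21 ≈ -12785.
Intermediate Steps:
D(T) = 2*T
(347 - 905)*√(D(-24) + 573) = (347 - 905)*√(2*(-24) + 573) = -558*√(-48 + 573) = -2790*√21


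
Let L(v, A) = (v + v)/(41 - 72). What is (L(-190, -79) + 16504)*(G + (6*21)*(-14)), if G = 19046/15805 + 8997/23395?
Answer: -66731046940679316/2292499445 ≈ -2.9108e+7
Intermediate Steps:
G = 117555751/73951595 (G = 19046*(1/15805) + 8997*(1/23395) = 19046/15805 + 8997/23395 = 117555751/73951595 ≈ 1.5896)
L(v, A) = -2*v/31 (L(v, A) = (2*v)/(-31) = (2*v)*(-1/31) = -2*v/31)
(L(-190, -79) + 16504)*(G + (6*21)*(-14)) = (-2/31*(-190) + 16504)*(117555751/73951595 + (6*21)*(-14)) = (380/31 + 16504)*(117555751/73951595 + 126*(-14)) = 512004*(117555751/73951595 - 1764)/31 = (512004/31)*(-130333057829/73951595) = -66731046940679316/2292499445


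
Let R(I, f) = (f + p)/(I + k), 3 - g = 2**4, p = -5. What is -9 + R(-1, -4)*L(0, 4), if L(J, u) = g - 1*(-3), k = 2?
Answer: 81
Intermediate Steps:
g = -13 (g = 3 - 1*2**4 = 3 - 1*16 = 3 - 16 = -13)
L(J, u) = -10 (L(J, u) = -13 - 1*(-3) = -13 + 3 = -10)
R(I, f) = (-5 + f)/(2 + I) (R(I, f) = (f - 5)/(I + 2) = (-5 + f)/(2 + I))
-9 + R(-1, -4)*L(0, 4) = -9 + ((-5 - 4)/(2 - 1))*(-10) = -9 + (-9/1)*(-10) = -9 + (1*(-9))*(-10) = -9 - 9*(-10) = -9 + 90 = 81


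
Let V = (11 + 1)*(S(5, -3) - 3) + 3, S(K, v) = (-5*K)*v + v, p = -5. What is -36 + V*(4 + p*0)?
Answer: 3288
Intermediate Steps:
S(K, v) = v - 5*K*v (S(K, v) = -5*K*v + v = v - 5*K*v)
V = 831 (V = (11 + 1)*(-3*(1 - 5*5) - 3) + 3 = 12*(-3*(1 - 25) - 3) + 3 = 12*(-3*(-24) - 3) + 3 = 12*(72 - 3) + 3 = 12*69 + 3 = 828 + 3 = 831)
-36 + V*(4 + p*0) = -36 + 831*(4 - 5*0) = -36 + 831*(4 + 0) = -36 + 831*4 = -36 + 3324 = 3288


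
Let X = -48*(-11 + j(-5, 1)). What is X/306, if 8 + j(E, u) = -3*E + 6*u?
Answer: -16/51 ≈ -0.31373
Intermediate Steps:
j(E, u) = -8 - 3*E + 6*u (j(E, u) = -8 + (-3*E + 6*u) = -8 - 3*E + 6*u)
X = -96 (X = -48*(-11 + (-8 - 3*(-5) + 6*1)) = -48*(-11 + (-8 + 15 + 6)) = -48*(-11 + 13) = -48*2 = -96)
X/306 = -96/306 = -96*1/306 = -16/51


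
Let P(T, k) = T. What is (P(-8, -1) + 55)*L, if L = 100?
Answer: 4700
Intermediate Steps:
(P(-8, -1) + 55)*L = (-8 + 55)*100 = 47*100 = 4700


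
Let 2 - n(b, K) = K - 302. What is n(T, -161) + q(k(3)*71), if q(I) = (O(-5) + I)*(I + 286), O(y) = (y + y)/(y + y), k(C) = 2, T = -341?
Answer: 61669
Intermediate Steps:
O(y) = 1 (O(y) = (2*y)/((2*y)) = (2*y)*(1/(2*y)) = 1)
q(I) = (1 + I)*(286 + I) (q(I) = (1 + I)*(I + 286) = (1 + I)*(286 + I))
n(b, K) = 304 - K (n(b, K) = 2 - (K - 302) = 2 - (-302 + K) = 2 + (302 - K) = 304 - K)
n(T, -161) + q(k(3)*71) = (304 - 1*(-161)) + (286 + (2*71)² + 287*(2*71)) = (304 + 161) + (286 + 142² + 287*142) = 465 + (286 + 20164 + 40754) = 465 + 61204 = 61669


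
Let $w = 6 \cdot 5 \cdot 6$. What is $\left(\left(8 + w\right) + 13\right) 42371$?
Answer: $8516571$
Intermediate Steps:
$w = 180$ ($w = 30 \cdot 6 = 180$)
$\left(\left(8 + w\right) + 13\right) 42371 = \left(\left(8 + 180\right) + 13\right) 42371 = \left(188 + 13\right) 42371 = 201 \cdot 42371 = 8516571$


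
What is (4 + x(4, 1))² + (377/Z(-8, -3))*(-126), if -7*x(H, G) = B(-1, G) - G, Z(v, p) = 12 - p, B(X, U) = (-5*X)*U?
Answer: -772986/245 ≈ -3155.0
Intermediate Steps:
B(X, U) = -5*U*X
x(H, G) = -4*G/7 (x(H, G) = -(-5*G*(-1) - G)/7 = -(5*G - G)/7 = -4*G/7)
(4 + x(4, 1))² + (377/Z(-8, -3))*(-126) = (4 - 4/7*1)² + (377/(12 - 1*(-3)))*(-126) = (4 - 4/7)² + (377/(12 + 3))*(-126) = (24/7)² + (377/15)*(-126) = 576/49 + (377*(1/15))*(-126) = 576/49 + (377/15)*(-126) = 576/49 - 15834/5 = -772986/245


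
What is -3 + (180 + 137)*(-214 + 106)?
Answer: -34239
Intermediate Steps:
-3 + (180 + 137)*(-214 + 106) = -3 + 317*(-108) = -3 - 34236 = -34239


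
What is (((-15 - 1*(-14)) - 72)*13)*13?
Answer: -12337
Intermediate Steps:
(((-15 - 1*(-14)) - 72)*13)*13 = (((-15 + 14) - 72)*13)*13 = ((-1 - 72)*13)*13 = -73*13*13 = -949*13 = -12337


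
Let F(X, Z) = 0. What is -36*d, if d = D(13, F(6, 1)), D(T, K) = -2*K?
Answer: 0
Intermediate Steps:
d = 0 (d = -2*0 = 0)
-36*d = -36*0 = 0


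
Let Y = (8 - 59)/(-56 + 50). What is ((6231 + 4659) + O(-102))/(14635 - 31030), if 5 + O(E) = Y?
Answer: -21787/32790 ≈ -0.66444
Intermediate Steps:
Y = 17/2 (Y = -51/(-6) = -51*(-⅙) = 17/2 ≈ 8.5000)
O(E) = 7/2 (O(E) = -5 + 17/2 = 7/2)
((6231 + 4659) + O(-102))/(14635 - 31030) = ((6231 + 4659) + 7/2)/(14635 - 31030) = (10890 + 7/2)/(-16395) = (21787/2)*(-1/16395) = -21787/32790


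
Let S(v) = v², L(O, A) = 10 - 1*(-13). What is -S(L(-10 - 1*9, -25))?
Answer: -529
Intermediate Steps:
L(O, A) = 23 (L(O, A) = 10 + 13 = 23)
-S(L(-10 - 1*9, -25)) = -1*23² = -1*529 = -529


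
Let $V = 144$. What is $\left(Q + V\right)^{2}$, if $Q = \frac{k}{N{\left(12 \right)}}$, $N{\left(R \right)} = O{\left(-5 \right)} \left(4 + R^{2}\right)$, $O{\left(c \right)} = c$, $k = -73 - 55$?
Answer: $\frac{711395584}{34225} \approx 20786.0$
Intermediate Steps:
$k = -128$
$N{\left(R \right)} = -20 - 5 R^{2}$ ($N{\left(R \right)} = - 5 \left(4 + R^{2}\right) = -20 - 5 R^{2}$)
$Q = \frac{32}{185}$ ($Q = - \frac{128}{-20 - 5 \cdot 12^{2}} = - \frac{128}{-20 - 720} = - \frac{128}{-740} = \left(-128\right) \left(- \frac{1}{740}\right) = \frac{32}{185} \approx 0.17297$)
$\left(Q + V\right)^{2} = \left(\frac{32}{185} + 144\right)^{2} = \left(\frac{26672}{185}\right)^{2} = \frac{711395584}{34225}$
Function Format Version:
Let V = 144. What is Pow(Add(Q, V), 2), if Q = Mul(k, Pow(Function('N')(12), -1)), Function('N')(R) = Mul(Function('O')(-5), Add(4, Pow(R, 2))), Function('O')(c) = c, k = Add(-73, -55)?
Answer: Rational(711395584, 34225) ≈ 20786.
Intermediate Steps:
k = -128
Function('N')(R) = Add(-20, Mul(-5, Pow(R, 2))) (Function('N')(R) = Mul(-5, Add(4, Pow(R, 2))) = Add(-20, Mul(-5, Pow(R, 2))))
Q = Rational(32, 185) (Q = Mul(-128, Pow(Add(-20, Mul(-5, Pow(12, 2))), -1)) = Mul(-128, Pow(Add(-20, Mul(-5, 144)), -1)) = Mul(-128, Pow(Add(-20, -720), -1)) = Mul(-128, Pow(-740, -1)) = Mul(-128, Rational(-1, 740)) = Rational(32, 185) ≈ 0.17297)
Pow(Add(Q, V), 2) = Pow(Add(Rational(32, 185), 144), 2) = Pow(Rational(26672, 185), 2) = Rational(711395584, 34225)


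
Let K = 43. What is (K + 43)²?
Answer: 7396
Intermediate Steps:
(K + 43)² = (43 + 43)² = 86² = 7396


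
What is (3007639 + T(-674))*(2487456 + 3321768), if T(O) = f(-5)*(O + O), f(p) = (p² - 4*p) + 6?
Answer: 17072676130584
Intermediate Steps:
f(p) = 6 + p² - 4*p
T(O) = 102*O (T(O) = (6 + (-5)² - 4*(-5))*(O + O) = (6 + 25 + 20)*(2*O) = 51*(2*O) = 102*O)
(3007639 + T(-674))*(2487456 + 3321768) = (3007639 + 102*(-674))*(2487456 + 3321768) = (3007639 - 68748)*5809224 = 2938891*5809224 = 17072676130584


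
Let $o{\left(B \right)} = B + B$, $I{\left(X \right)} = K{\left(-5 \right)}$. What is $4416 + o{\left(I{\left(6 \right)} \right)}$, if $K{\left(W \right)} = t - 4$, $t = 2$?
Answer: $4412$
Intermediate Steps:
$K{\left(W \right)} = -2$ ($K{\left(W \right)} = 2 - 4 = -2$)
$I{\left(X \right)} = -2$
$o{\left(B \right)} = 2 B$
$4416 + o{\left(I{\left(6 \right)} \right)} = 4416 + 2 \left(-2\right) = 4416 - 4 = 4412$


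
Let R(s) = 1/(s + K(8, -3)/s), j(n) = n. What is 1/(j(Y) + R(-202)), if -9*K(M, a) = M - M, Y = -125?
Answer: -202/25251 ≈ -0.0079997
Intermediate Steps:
K(M, a) = 0 (K(M, a) = -(M - M)/9 = -1/9*0 = 0)
R(s) = 1/s (R(s) = 1/(s + 0/s) = 1/(s + 0) = 1/s)
1/(j(Y) + R(-202)) = 1/(-125 + 1/(-202)) = 1/(-125 - 1/202) = 1/(-25251/202) = -202/25251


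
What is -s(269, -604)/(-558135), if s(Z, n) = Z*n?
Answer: -162476/558135 ≈ -0.29111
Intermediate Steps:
-s(269, -604)/(-558135) = -269*(-604)/(-558135) = -1*(-162476)*(-1/558135) = 162476*(-1/558135) = -162476/558135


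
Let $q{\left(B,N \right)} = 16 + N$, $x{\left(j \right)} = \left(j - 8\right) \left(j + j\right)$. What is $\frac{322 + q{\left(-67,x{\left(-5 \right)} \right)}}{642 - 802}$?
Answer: $- \frac{117}{40} \approx -2.925$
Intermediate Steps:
$x{\left(j \right)} = 2 j \left(-8 + j\right)$ ($x{\left(j \right)} = \left(-8 + j\right) 2 j = 2 j \left(-8 + j\right)$)
$\frac{322 + q{\left(-67,x{\left(-5 \right)} \right)}}{642 - 802} = \frac{322 + \left(16 + 2 \left(-5\right) \left(-8 - 5\right)\right)}{642 - 802} = \frac{322 + \left(16 + 2 \left(-5\right) \left(-13\right)\right)}{-160} = \left(322 + \left(16 + 130\right)\right) \left(- \frac{1}{160}\right) = \left(322 + 146\right) \left(- \frac{1}{160}\right) = 468 \left(- \frac{1}{160}\right) = - \frac{117}{40}$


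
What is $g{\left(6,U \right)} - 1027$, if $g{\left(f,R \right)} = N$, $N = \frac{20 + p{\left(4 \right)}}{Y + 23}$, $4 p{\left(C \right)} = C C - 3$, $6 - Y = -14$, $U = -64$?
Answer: $- \frac{176551}{172} \approx -1026.5$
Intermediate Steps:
$Y = 20$ ($Y = 6 - -14 = 6 + 14 = 20$)
$p{\left(C \right)} = - \frac{3}{4} + \frac{C^{2}}{4}$ ($p{\left(C \right)} = \frac{C C - 3}{4} = \frac{C^{2} - 3}{4} = \frac{-3 + C^{2}}{4} = - \frac{3}{4} + \frac{C^{2}}{4}$)
$N = \frac{93}{172}$ ($N = \frac{20 - \left(\frac{3}{4} - \frac{4^{2}}{4}\right)}{20 + 23} = \frac{20 + \left(- \frac{3}{4} + \frac{1}{4} \cdot 16\right)}{43} = \left(20 + \left(- \frac{3}{4} + 4\right)\right) \frac{1}{43} = \left(20 + \frac{13}{4}\right) \frac{1}{43} = \frac{93}{4} \cdot \frac{1}{43} = \frac{93}{172} \approx 0.5407$)
$g{\left(f,R \right)} = \frac{93}{172}$
$g{\left(6,U \right)} - 1027 = \frac{93}{172} - 1027 = - \frac{176551}{172}$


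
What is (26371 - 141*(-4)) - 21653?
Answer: 5282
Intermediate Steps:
(26371 - 141*(-4)) - 21653 = (26371 + 564) - 21653 = 26935 - 21653 = 5282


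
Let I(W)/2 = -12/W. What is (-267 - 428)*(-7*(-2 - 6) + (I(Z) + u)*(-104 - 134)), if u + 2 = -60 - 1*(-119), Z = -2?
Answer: 11374370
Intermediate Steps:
u = 57 (u = -2 + (-60 - 1*(-119)) = -2 + (-60 + 119) = -2 + 59 = 57)
I(W) = -24/W (I(W) = 2*(-12/W) = -24/W)
(-267 - 428)*(-7*(-2 - 6) + (I(Z) + u)*(-104 - 134)) = (-267 - 428)*(-7*(-2 - 6) + (-24/(-2) + 57)*(-104 - 134)) = -695*(-7*(-8) + (-24*(-1/2) + 57)*(-238)) = -695*(56 + (12 + 57)*(-238)) = -695*(56 + 69*(-238)) = -695*(56 - 16422) = -695*(-16366) = 11374370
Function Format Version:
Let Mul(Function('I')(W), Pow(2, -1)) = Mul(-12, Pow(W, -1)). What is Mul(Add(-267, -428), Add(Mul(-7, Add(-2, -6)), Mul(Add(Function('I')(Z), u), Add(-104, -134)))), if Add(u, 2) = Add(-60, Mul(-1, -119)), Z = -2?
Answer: 11374370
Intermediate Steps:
u = 57 (u = Add(-2, Add(-60, Mul(-1, -119))) = Add(-2, Add(-60, 119)) = Add(-2, 59) = 57)
Function('I')(W) = Mul(-24, Pow(W, -1)) (Function('I')(W) = Mul(2, Mul(-12, Pow(W, -1))) = Mul(-24, Pow(W, -1)))
Mul(Add(-267, -428), Add(Mul(-7, Add(-2, -6)), Mul(Add(Function('I')(Z), u), Add(-104, -134)))) = Mul(Add(-267, -428), Add(Mul(-7, Add(-2, -6)), Mul(Add(Mul(-24, Pow(-2, -1)), 57), Add(-104, -134)))) = Mul(-695, Add(Mul(-7, -8), Mul(Add(Mul(-24, Rational(-1, 2)), 57), -238))) = Mul(-695, Add(56, Mul(Add(12, 57), -238))) = Mul(-695, Add(56, Mul(69, -238))) = Mul(-695, Add(56, -16422)) = Mul(-695, -16366) = 11374370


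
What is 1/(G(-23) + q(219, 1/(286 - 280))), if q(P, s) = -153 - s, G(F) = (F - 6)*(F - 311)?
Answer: 6/57197 ≈ 0.00010490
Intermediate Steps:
G(F) = (-311 + F)*(-6 + F) (G(F) = (-6 + F)*(-311 + F) = (-311 + F)*(-6 + F))
1/(G(-23) + q(219, 1/(286 - 280))) = 1/((1866 + (-23)**2 - 317*(-23)) + (-153 - 1/(286 - 280))) = 1/((1866 + 529 + 7291) + (-153 - 1/6)) = 1/(9686 + (-153 - 1*1/6)) = 1/(9686 + (-153 - 1/6)) = 1/(9686 - 919/6) = 1/(57197/6) = 6/57197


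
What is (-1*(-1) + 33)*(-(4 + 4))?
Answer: -272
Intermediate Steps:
(-1*(-1) + 33)*(-(4 + 4)) = (1 + 33)*(-1*8) = 34*(-8) = -272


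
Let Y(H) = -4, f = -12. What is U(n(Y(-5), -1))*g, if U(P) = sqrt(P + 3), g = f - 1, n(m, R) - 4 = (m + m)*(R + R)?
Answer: -13*sqrt(23) ≈ -62.346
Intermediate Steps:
n(m, R) = 4 + 4*R*m (n(m, R) = 4 + (m + m)*(R + R) = 4 + (2*m)*(2*R) = 4 + 4*R*m)
g = -13 (g = -12 - 1 = -13)
U(P) = sqrt(3 + P)
U(n(Y(-5), -1))*g = sqrt(3 + (4 + 4*(-1)*(-4)))*(-13) = sqrt(3 + (4 + 16))*(-13) = sqrt(3 + 20)*(-13) = sqrt(23)*(-13) = -13*sqrt(23)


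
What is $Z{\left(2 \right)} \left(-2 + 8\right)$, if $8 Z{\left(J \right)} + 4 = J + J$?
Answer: $0$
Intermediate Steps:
$Z{\left(J \right)} = - \frac{1}{2} + \frac{J}{4}$ ($Z{\left(J \right)} = - \frac{1}{2} + \frac{J + J}{8} = - \frac{1}{2} + \frac{2 J}{8} = - \frac{1}{2} + \frac{J}{4}$)
$Z{\left(2 \right)} \left(-2 + 8\right) = \left(- \frac{1}{2} + \frac{1}{4} \cdot 2\right) \left(-2 + 8\right) = \left(- \frac{1}{2} + \frac{1}{2}\right) 6 = 0 \cdot 6 = 0$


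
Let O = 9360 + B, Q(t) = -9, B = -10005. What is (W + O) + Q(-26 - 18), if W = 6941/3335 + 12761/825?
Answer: -350222998/550275 ≈ -636.45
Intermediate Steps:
O = -645 (O = 9360 - 10005 = -645)
W = 9656852/550275 (W = 6941*(1/3335) + 12761*(1/825) = 6941/3335 + 12761/825 = 9656852/550275 ≈ 17.549)
(W + O) + Q(-26 - 18) = (9656852/550275 - 645) - 9 = -345270523/550275 - 9 = -350222998/550275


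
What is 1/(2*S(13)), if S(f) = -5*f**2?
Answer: -1/1690 ≈ -0.00059172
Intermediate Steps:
1/(2*S(13)) = 1/(2*(-5*13**2)) = 1/(2*(-5*169)) = 1/(2*(-845)) = 1/(-1690) = -1/1690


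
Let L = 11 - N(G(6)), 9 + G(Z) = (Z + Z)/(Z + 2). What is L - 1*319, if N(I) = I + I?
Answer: -293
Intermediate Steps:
G(Z) = -9 + 2*Z/(2 + Z) (G(Z) = -9 + (Z + Z)/(Z + 2) = -9 + (2*Z)/(2 + Z) = -9 + 2*Z/(2 + Z))
N(I) = 2*I
L = 26 (L = 11 - 2*(-18 - 7*6)/(2 + 6) = 11 - 2*(-18 - 42)/8 = 11 - 2*(1/8)*(-60) = 11 - 2*(-15)/2 = 11 - 1*(-15) = 11 + 15 = 26)
L - 1*319 = 26 - 1*319 = 26 - 319 = -293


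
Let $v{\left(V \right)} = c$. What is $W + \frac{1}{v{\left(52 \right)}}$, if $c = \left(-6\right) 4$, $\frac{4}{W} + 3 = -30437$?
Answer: $- \frac{3817}{91320} \approx -0.041798$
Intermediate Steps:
$W = - \frac{1}{7610}$ ($W = \frac{4}{-3 - 30437} = \frac{4}{-30440} = 4 \left(- \frac{1}{30440}\right) = - \frac{1}{7610} \approx -0.00013141$)
$c = -24$
$v{\left(V \right)} = -24$
$W + \frac{1}{v{\left(52 \right)}} = - \frac{1}{7610} + \frac{1}{-24} = - \frac{1}{7610} - \frac{1}{24} = - \frac{3817}{91320}$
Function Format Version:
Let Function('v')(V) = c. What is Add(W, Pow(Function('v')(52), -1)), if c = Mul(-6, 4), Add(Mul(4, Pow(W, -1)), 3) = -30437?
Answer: Rational(-3817, 91320) ≈ -0.041798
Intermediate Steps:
W = Rational(-1, 7610) (W = Mul(4, Pow(Add(-3, -30437), -1)) = Mul(4, Pow(-30440, -1)) = Mul(4, Rational(-1, 30440)) = Rational(-1, 7610) ≈ -0.00013141)
c = -24
Function('v')(V) = -24
Add(W, Pow(Function('v')(52), -1)) = Add(Rational(-1, 7610), Pow(-24, -1)) = Add(Rational(-1, 7610), Rational(-1, 24)) = Rational(-3817, 91320)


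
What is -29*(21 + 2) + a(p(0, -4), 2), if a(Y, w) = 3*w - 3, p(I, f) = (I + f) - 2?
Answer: -664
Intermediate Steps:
p(I, f) = -2 + I + f
a(Y, w) = -3 + 3*w
-29*(21 + 2) + a(p(0, -4), 2) = -29*(21 + 2) + (-3 + 3*2) = -29*23 + (-3 + 6) = -667 + 3 = -664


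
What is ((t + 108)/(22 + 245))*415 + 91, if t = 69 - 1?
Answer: 97337/267 ≈ 364.56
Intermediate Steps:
t = 68
((t + 108)/(22 + 245))*415 + 91 = ((68 + 108)/(22 + 245))*415 + 91 = (176/267)*415 + 91 = 73040/267 + 91 = 97337/267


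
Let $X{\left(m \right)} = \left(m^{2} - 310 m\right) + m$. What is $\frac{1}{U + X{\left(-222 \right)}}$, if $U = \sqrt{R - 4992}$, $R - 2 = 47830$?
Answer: $\frac{6549}{772006838} - \frac{\sqrt{1190}}{2316020514} \approx 8.4682 \cdot 10^{-6}$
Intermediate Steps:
$X{\left(m \right)} = m^{2} - 309 m$
$R = 47832$ ($R = 2 + 47830 = 47832$)
$U = 6 \sqrt{1190}$ ($U = \sqrt{47832 - 4992} = \sqrt{42840} = 6 \sqrt{1190} \approx 206.98$)
$\frac{1}{U + X{\left(-222 \right)}} = \frac{1}{6 \sqrt{1190} - 222 \left(-309 - 222\right)} = \frac{1}{6 \sqrt{1190} - -117882} = \frac{1}{6 \sqrt{1190} + 117882} = \frac{1}{117882 + 6 \sqrt{1190}}$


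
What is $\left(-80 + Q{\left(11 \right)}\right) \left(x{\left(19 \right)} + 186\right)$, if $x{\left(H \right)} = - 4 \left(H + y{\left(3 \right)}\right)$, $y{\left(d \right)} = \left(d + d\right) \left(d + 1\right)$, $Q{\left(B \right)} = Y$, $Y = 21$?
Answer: $-826$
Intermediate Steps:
$Q{\left(B \right)} = 21$
$y{\left(d \right)} = 2 d \left(1 + d\right)$
$x{\left(H \right)} = -96 - 4 H$ ($x{\left(H \right)} = - 4 \left(H + 2 \cdot 3 \left(1 + 3\right)\right) = - 4 \left(H + 2 \cdot 3 \cdot 4\right) = - 4 \left(H + 24\right) = - 4 \left(24 + H\right) = -96 - 4 H$)
$\left(-80 + Q{\left(11 \right)}\right) \left(x{\left(19 \right)} + 186\right) = \left(-80 + 21\right) \left(\left(-96 - 76\right) + 186\right) = - 59 \left(\left(-96 - 76\right) + 186\right) = - 59 \left(-172 + 186\right) = \left(-59\right) 14 = -826$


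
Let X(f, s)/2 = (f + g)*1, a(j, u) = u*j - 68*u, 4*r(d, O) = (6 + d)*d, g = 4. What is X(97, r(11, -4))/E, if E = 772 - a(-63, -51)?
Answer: -202/5909 ≈ -0.034185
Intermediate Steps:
r(d, O) = d*(6 + d)/4 (r(d, O) = ((6 + d)*d)/4 = (d*(6 + d))/4 = d*(6 + d)/4)
a(j, u) = -68*u + j*u (a(j, u) = j*u - 68*u = -68*u + j*u)
X(f, s) = 8 + 2*f (X(f, s) = 2*((f + 4)*1) = 2*((4 + f)*1) = 2*(4 + f) = 8 + 2*f)
E = -5909 (E = 772 - (-51)*(-68 - 63) = 772 - (-51)*(-131) = 772 - 1*6681 = 772 - 6681 = -5909)
X(97, r(11, -4))/E = (8 + 2*97)/(-5909) = (8 + 194)*(-1/5909) = 202*(-1/5909) = -202/5909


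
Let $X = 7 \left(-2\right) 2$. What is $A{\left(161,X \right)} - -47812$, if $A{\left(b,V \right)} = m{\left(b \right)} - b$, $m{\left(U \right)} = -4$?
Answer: $47647$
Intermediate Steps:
$X = -28$ ($X = \left(-14\right) 2 = -28$)
$A{\left(b,V \right)} = -4 - b$
$A{\left(161,X \right)} - -47812 = \left(-4 - 161\right) - -47812 = \left(-4 - 161\right) + 47812 = -165 + 47812 = 47647$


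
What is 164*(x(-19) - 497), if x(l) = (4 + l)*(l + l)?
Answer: 11972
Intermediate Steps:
x(l) = 2*l*(4 + l) (x(l) = (4 + l)*(2*l) = 2*l*(4 + l))
164*(x(-19) - 497) = 164*(2*(-19)*(4 - 19) - 497) = 164*(2*(-19)*(-15) - 497) = 164*(570 - 497) = 164*73 = 11972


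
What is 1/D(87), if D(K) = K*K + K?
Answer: 1/7656 ≈ 0.00013062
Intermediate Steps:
D(K) = K + K**2 (D(K) = K**2 + K = K + K**2)
1/D(87) = 1/(87*(1 + 87)) = 1/(87*88) = 1/7656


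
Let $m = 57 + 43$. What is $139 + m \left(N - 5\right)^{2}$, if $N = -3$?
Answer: $6539$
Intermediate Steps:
$m = 100$
$139 + m \left(N - 5\right)^{2} = 139 + 100 \left(-3 - 5\right)^{2} = 139 + 100 \left(-8\right)^{2} = 139 + 100 \cdot 64 = 139 + 6400 = 6539$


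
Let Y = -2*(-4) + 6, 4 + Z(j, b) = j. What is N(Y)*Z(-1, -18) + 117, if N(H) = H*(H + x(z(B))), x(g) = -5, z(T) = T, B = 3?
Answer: -513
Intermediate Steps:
Z(j, b) = -4 + j
Y = 14 (Y = 8 + 6 = 14)
N(H) = H*(-5 + H) (N(H) = H*(H - 5) = H*(-5 + H))
N(Y)*Z(-1, -18) + 117 = (14*(-5 + 14))*(-4 - 1) + 117 = (14*9)*(-5) + 117 = 126*(-5) + 117 = -630 + 117 = -513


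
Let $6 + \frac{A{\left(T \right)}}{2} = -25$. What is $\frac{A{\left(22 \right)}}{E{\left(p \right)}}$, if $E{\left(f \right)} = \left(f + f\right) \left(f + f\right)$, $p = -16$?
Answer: $- \frac{31}{512} \approx -0.060547$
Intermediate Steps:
$A{\left(T \right)} = -62$ ($A{\left(T \right)} = -12 + 2 \left(-25\right) = -12 - 50 = -62$)
$E{\left(f \right)} = 4 f^{2}$ ($E{\left(f \right)} = 2 f 2 f = 4 f^{2}$)
$\frac{A{\left(22 \right)}}{E{\left(p \right)}} = - \frac{62}{4 \left(-16\right)^{2}} = - \frac{62}{4 \cdot 256} = - \frac{62}{1024} = \left(-62\right) \frac{1}{1024} = - \frac{31}{512}$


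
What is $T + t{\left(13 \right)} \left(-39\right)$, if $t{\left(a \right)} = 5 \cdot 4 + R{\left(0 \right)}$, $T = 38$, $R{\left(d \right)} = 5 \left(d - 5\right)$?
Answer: $233$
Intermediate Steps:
$R{\left(d \right)} = -25 + 5 d$ ($R{\left(d \right)} = 5 \left(-5 + d\right) = -25 + 5 d$)
$t{\left(a \right)} = -5$ ($t{\left(a \right)} = 5 \cdot 4 + \left(-25 + 5 \cdot 0\right) = 20 + \left(-25 + 0\right) = 20 - 25 = -5$)
$T + t{\left(13 \right)} \left(-39\right) = 38 - -195 = 38 + 195 = 233$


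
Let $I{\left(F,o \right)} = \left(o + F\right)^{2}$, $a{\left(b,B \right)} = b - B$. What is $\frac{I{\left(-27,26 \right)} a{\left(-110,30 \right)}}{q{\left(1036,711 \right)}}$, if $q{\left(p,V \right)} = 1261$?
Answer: $- \frac{140}{1261} \approx -0.11102$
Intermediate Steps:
$I{\left(F,o \right)} = \left(F + o\right)^{2}$
$\frac{I{\left(-27,26 \right)} a{\left(-110,30 \right)}}{q{\left(1036,711 \right)}} = \frac{\left(-27 + 26\right)^{2} \left(-110 - 30\right)}{1261} = \left(-1\right)^{2} \left(-110 - 30\right) \frac{1}{1261} = 1 \left(-140\right) \frac{1}{1261} = \left(-140\right) \frac{1}{1261} = - \frac{140}{1261}$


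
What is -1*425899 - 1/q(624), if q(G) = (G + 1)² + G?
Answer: -166632557852/391249 ≈ -4.2590e+5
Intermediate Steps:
q(G) = G + (1 + G)² (q(G) = (1 + G)² + G = G + (1 + G)²)
-1*425899 - 1/q(624) = -1*425899 - 1/(624 + (1 + 624)²) = -425899 - 1/(624 + 625²) = -425899 - 1/(624 + 390625) = -425899 - 1/391249 = -166632557852/391249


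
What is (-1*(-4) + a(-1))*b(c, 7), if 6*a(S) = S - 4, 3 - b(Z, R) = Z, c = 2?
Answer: 19/6 ≈ 3.1667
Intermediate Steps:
b(Z, R) = 3 - Z
a(S) = -2/3 + S/6 (a(S) = (S - 4)/6 = (-4 + S)/6 = -2/3 + S/6)
(-1*(-4) + a(-1))*b(c, 7) = (-1*(-4) + (-2/3 + (1/6)*(-1)))*(3 - 1*2) = (4 + (-2/3 - 1/6))*(3 - 2) = (4 - 5/6)*1 = (19/6)*1 = 19/6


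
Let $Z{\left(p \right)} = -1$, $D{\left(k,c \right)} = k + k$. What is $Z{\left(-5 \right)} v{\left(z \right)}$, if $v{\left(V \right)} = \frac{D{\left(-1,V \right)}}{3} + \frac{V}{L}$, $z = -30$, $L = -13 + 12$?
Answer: $- \frac{88}{3} \approx -29.333$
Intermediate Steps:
$L = -1$
$D{\left(k,c \right)} = 2 k$
$v{\left(V \right)} = - \frac{2}{3} - V$ ($v{\left(V \right)} = \frac{2 \left(-1\right)}{3} + \frac{V}{-1} = \left(-2\right) \frac{1}{3} + V \left(-1\right) = - \frac{2}{3} - V$)
$Z{\left(-5 \right)} v{\left(z \right)} = - (- \frac{2}{3} - -30) = - (- \frac{2}{3} + 30) = \left(-1\right) \frac{88}{3} = - \frac{88}{3}$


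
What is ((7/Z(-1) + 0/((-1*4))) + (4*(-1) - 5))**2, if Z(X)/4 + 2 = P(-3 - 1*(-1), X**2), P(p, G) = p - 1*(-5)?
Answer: 841/16 ≈ 52.563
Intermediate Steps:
P(p, G) = 5 + p (P(p, G) = p + 5 = 5 + p)
Z(X) = 4 (Z(X) = -8 + 4*(5 + (-3 - 1*(-1))) = -8 + 4*(5 + (-3 + 1)) = -8 + 4*(5 - 2) = -8 + 4*3 = -8 + 12 = 4)
((7/Z(-1) + 0/((-1*4))) + (4*(-1) - 5))**2 = ((7/4 + 0/((-1*4))) + (4*(-1) - 5))**2 = ((7*(1/4) + 0/(-4)) + (-4 - 5))**2 = ((7/4 + 0*(-1/4)) - 9)**2 = ((7/4 + 0) - 9)**2 = (7/4 - 9)**2 = (-29/4)**2 = 841/16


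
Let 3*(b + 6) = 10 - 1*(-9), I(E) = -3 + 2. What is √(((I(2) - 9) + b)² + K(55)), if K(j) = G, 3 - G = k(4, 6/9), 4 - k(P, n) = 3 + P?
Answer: √895/3 ≈ 9.9722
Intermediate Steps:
I(E) = -1
k(P, n) = 1 - P (k(P, n) = 4 - (3 + P) = 4 + (-3 - P) = 1 - P)
b = ⅓ (b = -6 + (10 - 1*(-9))/3 = -6 + (10 + 9)/3 = -6 + (⅓)*19 = -6 + 19/3 = ⅓ ≈ 0.33333)
G = 6 (G = 3 - (1 - 1*4) = 3 - (1 - 4) = 3 - 1*(-3) = 3 + 3 = 6)
K(j) = 6
√(((I(2) - 9) + b)² + K(55)) = √(((-1 - 9) + ⅓)² + 6) = √((-10 + ⅓)² + 6) = √((-29/3)² + 6) = √(841/9 + 6) = √(895/9) = √895/3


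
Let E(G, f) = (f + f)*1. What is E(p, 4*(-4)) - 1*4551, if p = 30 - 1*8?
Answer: -4583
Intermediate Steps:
p = 22 (p = 30 - 8 = 22)
E(G, f) = 2*f (E(G, f) = (2*f)*1 = 2*f)
E(p, 4*(-4)) - 1*4551 = 2*(4*(-4)) - 1*4551 = 2*(-16) - 4551 = -32 - 4551 = -4583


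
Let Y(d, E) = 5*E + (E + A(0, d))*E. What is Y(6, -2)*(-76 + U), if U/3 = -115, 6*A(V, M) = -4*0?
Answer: 2526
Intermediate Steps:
A(V, M) = 0 (A(V, M) = (-4*0)/6 = (1/6)*0 = 0)
U = -345 (U = 3*(-115) = -345)
Y(d, E) = E**2 + 5*E (Y(d, E) = 5*E + (E + 0)*E = 5*E + E*E = 5*E + E**2 = E**2 + 5*E)
Y(6, -2)*(-76 + U) = (-2*(5 - 2))*(-76 - 345) = -2*3*(-421) = -6*(-421) = 2526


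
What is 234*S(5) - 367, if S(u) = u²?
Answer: 5483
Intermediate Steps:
234*S(5) - 367 = 234*5² - 367 = 234*25 - 367 = 5850 - 367 = 5483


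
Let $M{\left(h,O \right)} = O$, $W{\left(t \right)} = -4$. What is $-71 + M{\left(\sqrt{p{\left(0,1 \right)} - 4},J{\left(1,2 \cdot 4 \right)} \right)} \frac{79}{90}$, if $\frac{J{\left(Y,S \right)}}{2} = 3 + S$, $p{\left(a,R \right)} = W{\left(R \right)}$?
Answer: $- \frac{2326}{45} \approx -51.689$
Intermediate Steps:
$p{\left(a,R \right)} = -4$
$J{\left(Y,S \right)} = 6 + 2 S$ ($J{\left(Y,S \right)} = 2 \left(3 + S\right) = 6 + 2 S$)
$-71 + M{\left(\sqrt{p{\left(0,1 \right)} - 4},J{\left(1,2 \cdot 4 \right)} \right)} \frac{79}{90} = -71 + \left(6 + 2 \cdot 2 \cdot 4\right) \frac{79}{90} = -71 + \left(6 + 2 \cdot 8\right) 79 \cdot \frac{1}{90} = -71 + \left(6 + 16\right) \frac{79}{90} = -71 + 22 \cdot \frac{79}{90} = -71 + \frac{869}{45} = - \frac{2326}{45}$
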